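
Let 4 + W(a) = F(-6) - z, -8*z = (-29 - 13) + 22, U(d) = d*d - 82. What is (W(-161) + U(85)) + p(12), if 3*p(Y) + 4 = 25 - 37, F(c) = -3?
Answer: 42769/6 ≈ 7128.2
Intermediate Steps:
U(d) = -82 + d**2 (U(d) = d**2 - 82 = -82 + d**2)
z = 5/2 (z = -((-29 - 13) + 22)/8 = -(-42 + 22)/8 = -1/8*(-20) = 5/2 ≈ 2.5000)
W(a) = -19/2 (W(a) = -4 + (-3 - 1*5/2) = -4 + (-3 - 5/2) = -4 - 11/2 = -19/2)
p(Y) = -16/3 (p(Y) = -4/3 + (25 - 37)/3 = -4/3 + (1/3)*(-12) = -4/3 - 4 = -16/3)
(W(-161) + U(85)) + p(12) = (-19/2 + (-82 + 85**2)) - 16/3 = (-19/2 + (-82 + 7225)) - 16/3 = (-19/2 + 7143) - 16/3 = 14267/2 - 16/3 = 42769/6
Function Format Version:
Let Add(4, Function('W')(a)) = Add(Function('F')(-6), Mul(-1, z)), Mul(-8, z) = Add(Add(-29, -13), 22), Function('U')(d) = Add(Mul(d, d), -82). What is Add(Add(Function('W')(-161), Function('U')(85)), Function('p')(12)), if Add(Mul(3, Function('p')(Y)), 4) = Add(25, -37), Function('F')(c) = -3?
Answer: Rational(42769, 6) ≈ 7128.2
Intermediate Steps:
Function('U')(d) = Add(-82, Pow(d, 2)) (Function('U')(d) = Add(Pow(d, 2), -82) = Add(-82, Pow(d, 2)))
z = Rational(5, 2) (z = Mul(Rational(-1, 8), Add(Add(-29, -13), 22)) = Mul(Rational(-1, 8), Add(-42, 22)) = Mul(Rational(-1, 8), -20) = Rational(5, 2) ≈ 2.5000)
Function('W')(a) = Rational(-19, 2) (Function('W')(a) = Add(-4, Add(-3, Mul(-1, Rational(5, 2)))) = Add(-4, Add(-3, Rational(-5, 2))) = Add(-4, Rational(-11, 2)) = Rational(-19, 2))
Function('p')(Y) = Rational(-16, 3) (Function('p')(Y) = Add(Rational(-4, 3), Mul(Rational(1, 3), Add(25, -37))) = Add(Rational(-4, 3), Mul(Rational(1, 3), -12)) = Add(Rational(-4, 3), -4) = Rational(-16, 3))
Add(Add(Function('W')(-161), Function('U')(85)), Function('p')(12)) = Add(Add(Rational(-19, 2), Add(-82, Pow(85, 2))), Rational(-16, 3)) = Add(Add(Rational(-19, 2), Add(-82, 7225)), Rational(-16, 3)) = Add(Add(Rational(-19, 2), 7143), Rational(-16, 3)) = Add(Rational(14267, 2), Rational(-16, 3)) = Rational(42769, 6)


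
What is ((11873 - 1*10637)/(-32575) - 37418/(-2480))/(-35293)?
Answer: -121582607/285118029800 ≈ -0.00042643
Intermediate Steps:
((11873 - 1*10637)/(-32575) - 37418/(-2480))/(-35293) = ((11873 - 10637)*(-1/32575) - 37418*(-1/2480))*(-1/35293) = (1236*(-1/32575) + 18709/1240)*(-1/35293) = (-1236/32575 + 18709/1240)*(-1/35293) = (121582607/8078600)*(-1/35293) = -121582607/285118029800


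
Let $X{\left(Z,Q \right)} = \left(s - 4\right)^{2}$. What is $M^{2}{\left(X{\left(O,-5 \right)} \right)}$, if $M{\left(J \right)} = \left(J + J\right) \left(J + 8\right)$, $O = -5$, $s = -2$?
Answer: $10036224$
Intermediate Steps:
$X{\left(Z,Q \right)} = 36$ ($X{\left(Z,Q \right)} = \left(-2 - 4\right)^{2} = \left(-6\right)^{2} = 36$)
$M{\left(J \right)} = 2 J \left(8 + J\right)$
$M^{2}{\left(X{\left(O,-5 \right)} \right)} = \left(2 \cdot 36 \left(8 + 36\right)\right)^{2} = \left(2 \cdot 36 \cdot 44\right)^{2} = 3168^{2} = 10036224$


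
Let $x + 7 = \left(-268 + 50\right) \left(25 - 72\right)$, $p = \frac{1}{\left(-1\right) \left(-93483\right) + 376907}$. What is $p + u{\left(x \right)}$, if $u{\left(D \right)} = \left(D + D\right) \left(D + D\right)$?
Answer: $\frac{197257333388761}{470390} \approx 4.1935 \cdot 10^{8}$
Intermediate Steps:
$p = \frac{1}{470390}$ ($p = \frac{1}{93483 + 376907} = \frac{1}{470390} \approx 2.1259 \cdot 10^{-6}$)
$x = 10239$ ($x = -7 + \left(-268 + 50\right) \left(25 - 72\right) = -7 - -10246 = -7 + 10246 = 10239$)
$u{\left(D \right)} = 4 D^{2}$ ($u{\left(D \right)} = 2 D 2 D = 4 D^{2}$)
$p + u{\left(x \right)} = \frac{1}{470390} + 4 \cdot 10239^{2} = \frac{1}{470390} + 4 \cdot 104837121 = \frac{1}{470390} + 419348484 = \frac{197257333388761}{470390}$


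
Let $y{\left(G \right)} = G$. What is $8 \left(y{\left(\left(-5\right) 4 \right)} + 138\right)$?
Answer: $944$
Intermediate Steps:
$8 \left(y{\left(\left(-5\right) 4 \right)} + 138\right) = 8 \left(\left(-5\right) 4 + 138\right) = 8 \left(-20 + 138\right) = 8 \cdot 118 = 944$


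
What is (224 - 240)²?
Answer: 256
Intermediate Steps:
(224 - 240)² = (-16)² = 256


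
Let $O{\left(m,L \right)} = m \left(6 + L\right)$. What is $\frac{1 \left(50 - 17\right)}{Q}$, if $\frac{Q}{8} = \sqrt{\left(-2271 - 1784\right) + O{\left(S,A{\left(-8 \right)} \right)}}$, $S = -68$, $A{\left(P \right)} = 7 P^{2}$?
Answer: $- \frac{33 i \sqrt{34927}}{279416} \approx - 0.022072 i$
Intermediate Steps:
$Q = 8 i \sqrt{34927}$ ($Q = 8 \sqrt{\left(-2271 - 1784\right) - 68 \left(6 + 7 \left(-8\right)^{2}\right)} = 8 \sqrt{\left(-2271 - 1784\right) - 68 \left(6 + 7 \cdot 64\right)} = 8 \sqrt{-4055 - 68 \left(6 + 448\right)} = 8 \sqrt{-4055 - 30872} = 8 \sqrt{-34927} = 8 i \sqrt{34927} \approx 1495.1 i$)
$\frac{1 \left(50 - 17\right)}{Q} = \frac{1 \left(50 - 17\right)}{8 i \sqrt{34927}} = 1 \cdot 33 \left(- \frac{i \sqrt{34927}}{279416}\right) = 33 \left(- \frac{i \sqrt{34927}}{279416}\right) = - \frac{33 i \sqrt{34927}}{279416}$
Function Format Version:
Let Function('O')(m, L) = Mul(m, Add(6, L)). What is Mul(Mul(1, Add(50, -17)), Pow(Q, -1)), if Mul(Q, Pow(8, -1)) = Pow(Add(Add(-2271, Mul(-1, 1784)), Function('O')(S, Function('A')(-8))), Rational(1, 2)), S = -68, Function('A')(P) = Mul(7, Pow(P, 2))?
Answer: Mul(Rational(-33, 279416), I, Pow(34927, Rational(1, 2))) ≈ Mul(-0.022072, I)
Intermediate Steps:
Q = Mul(8, I, Pow(34927, Rational(1, 2))) (Q = Mul(8, Pow(Add(Add(-2271, Mul(-1, 1784)), Mul(-68, Add(6, Mul(7, Pow(-8, 2))))), Rational(1, 2))) = Mul(8, Pow(Add(Add(-2271, -1784), Mul(-68, Add(6, Mul(7, 64)))), Rational(1, 2))) = Mul(8, Pow(Add(-4055, Mul(-68, Add(6, 448))), Rational(1, 2))) = Mul(8, Pow(Add(-4055, Mul(-68, 454)), Rational(1, 2))) = Mul(8, Pow(Add(-4055, -30872), Rational(1, 2))) = Mul(8, Pow(-34927, Rational(1, 2))) = Mul(8, Mul(I, Pow(34927, Rational(1, 2)))) = Mul(8, I, Pow(34927, Rational(1, 2))) ≈ Mul(1495.1, I))
Mul(Mul(1, Add(50, -17)), Pow(Q, -1)) = Mul(Mul(1, Add(50, -17)), Pow(Mul(8, I, Pow(34927, Rational(1, 2))), -1)) = Mul(Mul(1, 33), Mul(Rational(-1, 279416), I, Pow(34927, Rational(1, 2)))) = Mul(33, Mul(Rational(-1, 279416), I, Pow(34927, Rational(1, 2)))) = Mul(Rational(-33, 279416), I, Pow(34927, Rational(1, 2)))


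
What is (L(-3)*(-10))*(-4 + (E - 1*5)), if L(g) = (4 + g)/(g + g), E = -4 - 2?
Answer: -25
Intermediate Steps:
E = -6
L(g) = (4 + g)/(2*g) (L(g) = (4 + g)/((2*g)) = (4 + g)*(1/(2*g)) = (4 + g)/(2*g))
(L(-3)*(-10))*(-4 + (E - 1*5)) = (((1/2)*(4 - 3)/(-3))*(-10))*(-4 + (-6 - 1*5)) = (((1/2)*(-1/3)*1)*(-10))*(-4 + (-6 - 5)) = (-1/6*(-10))*(-4 - 11) = (5/3)*(-15) = -25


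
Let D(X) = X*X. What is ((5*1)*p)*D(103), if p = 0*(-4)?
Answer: 0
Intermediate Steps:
p = 0
D(X) = X**2
((5*1)*p)*D(103) = ((5*1)*0)*103**2 = (5*0)*10609 = 0*10609 = 0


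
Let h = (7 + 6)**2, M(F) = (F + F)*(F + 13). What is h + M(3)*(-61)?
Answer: -5687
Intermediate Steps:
M(F) = 2*F*(13 + F) (M(F) = (2*F)*(13 + F) = 2*F*(13 + F))
h = 169 (h = 13**2 = 169)
h + M(3)*(-61) = 169 + (2*3*(13 + 3))*(-61) = 169 + (2*3*16)*(-61) = 169 + 96*(-61) = 169 - 5856 = -5687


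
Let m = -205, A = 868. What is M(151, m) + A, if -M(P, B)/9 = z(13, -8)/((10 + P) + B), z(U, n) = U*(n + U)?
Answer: 38777/44 ≈ 881.29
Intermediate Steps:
z(U, n) = U*(U + n)
M(P, B) = -585/(10 + B + P) (M(P, B) = -9*13*(13 - 8)/((10 + P) + B) = -9*13*5/(10 + B + P) = -585/(10 + B + P))
M(151, m) + A = -585/(10 - 205 + 151) + 868 = -585/(-44) + 868 = -585*(-1/44) + 868 = 585/44 + 868 = 38777/44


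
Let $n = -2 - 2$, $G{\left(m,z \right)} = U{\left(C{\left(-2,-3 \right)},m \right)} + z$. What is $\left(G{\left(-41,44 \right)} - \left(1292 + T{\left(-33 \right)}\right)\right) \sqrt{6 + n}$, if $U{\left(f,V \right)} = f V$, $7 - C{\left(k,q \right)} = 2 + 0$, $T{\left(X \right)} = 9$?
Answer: $- 1462 \sqrt{2} \approx -2067.6$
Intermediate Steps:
$C{\left(k,q \right)} = 5$ ($C{\left(k,q \right)} = 7 - \left(2 + 0\right) = 7 - 2 = 5$)
$U{\left(f,V \right)} = V f$
$G{\left(m,z \right)} = z + 5 m$ ($G{\left(m,z \right)} = m 5 + z = 5 m + z = z + 5 m$)
$n = -4$
$\left(G{\left(-41,44 \right)} - \left(1292 + T{\left(-33 \right)}\right)\right) \sqrt{6 + n} = \left(\left(44 + 5 \left(-41\right)\right) - 1301\right) \sqrt{6 - 4} = \left(\left(44 - 205\right) - 1301\right) \sqrt{2} = \left(-161 - 1301\right) \sqrt{2} = - 1462 \sqrt{2}$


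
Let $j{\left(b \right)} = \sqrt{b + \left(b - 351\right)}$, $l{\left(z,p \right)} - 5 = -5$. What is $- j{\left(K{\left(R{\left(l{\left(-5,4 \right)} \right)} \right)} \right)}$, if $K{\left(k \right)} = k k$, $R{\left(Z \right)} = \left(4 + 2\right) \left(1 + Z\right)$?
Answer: $- 3 i \sqrt{31} \approx - 16.703 i$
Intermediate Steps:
$l{\left(z,p \right)} = 0$ ($l{\left(z,p \right)} = 5 - 5 = 0$)
$R{\left(Z \right)} = 6 + 6 Z$ ($R{\left(Z \right)} = 6 \left(1 + Z\right) = 6 + 6 Z$)
$K{\left(k \right)} = k^{2}$
$j{\left(b \right)} = \sqrt{-351 + 2 b}$ ($j{\left(b \right)} = \sqrt{b + \left(-351 + b\right)} = \sqrt{-351 + 2 b}$)
$- j{\left(K{\left(R{\left(l{\left(-5,4 \right)} \right)} \right)} \right)} = - \sqrt{-351 + 2 \left(6 + 6 \cdot 0\right)^{2}} = - \sqrt{-351 + 2 \left(6 + 0\right)^{2}} = - \sqrt{-351 + 2 \cdot 6^{2}} = - \sqrt{-351 + 2 \cdot 36} = - \sqrt{-351 + 72} = - \sqrt{-279} = - 3 i \sqrt{31}$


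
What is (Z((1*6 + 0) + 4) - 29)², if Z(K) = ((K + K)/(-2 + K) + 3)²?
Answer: 25/16 ≈ 1.5625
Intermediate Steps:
Z(K) = (3 + 2*K/(-2 + K))² (Z(K) = ((2*K)/(-2 + K) + 3)² = (2*K/(-2 + K) + 3)² = (3 + 2*K/(-2 + K))²)
(Z((1*6 + 0) + 4) - 29)² = ((-6 + 5*((1*6 + 0) + 4))²/(-2 + ((1*6 + 0) + 4))² - 29)² = ((-6 + 5*((6 + 0) + 4))²/(-2 + ((6 + 0) + 4))² - 29)² = ((-6 + 5*(6 + 4))²/(-2 + (6 + 4))² - 29)² = ((-6 + 5*10)²/(-2 + 10)² - 29)² = ((-6 + 50)²/8² - 29)² = (44²*(1/64) - 29)² = (1936*(1/64) - 29)² = (121/4 - 29)² = (5/4)² = 25/16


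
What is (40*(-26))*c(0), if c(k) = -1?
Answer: 1040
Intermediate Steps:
(40*(-26))*c(0) = (40*(-26))*(-1) = -1040*(-1) = 1040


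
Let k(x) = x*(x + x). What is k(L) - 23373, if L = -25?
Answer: -22123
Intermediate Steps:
k(x) = 2*x**2 (k(x) = x*(2*x) = 2*x**2)
k(L) - 23373 = 2*(-25)**2 - 23373 = 2*625 - 23373 = 1250 - 23373 = -22123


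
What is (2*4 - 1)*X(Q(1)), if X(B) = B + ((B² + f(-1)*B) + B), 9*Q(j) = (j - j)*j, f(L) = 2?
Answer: 0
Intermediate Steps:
Q(j) = 0 (Q(j) = ((j - j)*j)/9 = (0*j)/9 = (⅑)*0 = 0)
X(B) = B² + 4*B (X(B) = B + ((B² + 2*B) + B) = B + (B² + 3*B) = B² + 4*B)
(2*4 - 1)*X(Q(1)) = (2*4 - 1)*(0*(4 + 0)) = (8 - 1)*(0*4) = 7*0 = 0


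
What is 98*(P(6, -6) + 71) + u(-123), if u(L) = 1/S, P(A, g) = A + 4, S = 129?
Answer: 1024003/129 ≈ 7938.0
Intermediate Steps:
P(A, g) = 4 + A
u(L) = 1/129
98*(P(6, -6) + 71) + u(-123) = 98*((4 + 6) + 71) + 1/129 = 98*(10 + 71) + 1/129 = 98*81 + 1/129 = 7938 + 1/129 = 1024003/129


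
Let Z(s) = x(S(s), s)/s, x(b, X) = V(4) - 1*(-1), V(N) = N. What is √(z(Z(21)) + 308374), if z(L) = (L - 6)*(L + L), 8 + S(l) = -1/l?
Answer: 2*√33997931/21 ≈ 555.31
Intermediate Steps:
S(l) = -8 - 1/l
x(b, X) = 5 (x(b, X) = 4 - 1*(-1) = 4 + 1 = 5)
Z(s) = 5/s
z(L) = 2*L*(-6 + L) (z(L) = (-6 + L)*(2*L) = 2*L*(-6 + L))
√(z(Z(21)) + 308374) = √(2*(5/21)*(-6 + 5/21) + 308374) = √(2*(5/21)*(-121/21) + 308374) = √(-1210/441 + 308374) = √(135991724/441) = 2*√33997931/21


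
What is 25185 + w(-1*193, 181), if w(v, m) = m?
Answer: 25366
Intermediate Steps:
25185 + w(-1*193, 181) = 25185 + 181 = 25366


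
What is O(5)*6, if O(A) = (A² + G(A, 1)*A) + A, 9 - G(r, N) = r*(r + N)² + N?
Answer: -4980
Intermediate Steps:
G(r, N) = 9 - N - r*(N + r)² (G(r, N) = 9 - (r*(r + N)² + N) = 9 - (r*(N + r)² + N) = 9 - (N + r*(N + r)²) = 9 + (-N - r*(N + r)²) = 9 - N - r*(N + r)²)
O(A) = A + A² + A*(8 - A*(1 + A)²) (O(A) = (A² + (9 - 1*1 - A*(1 + A)²)*A) + A = (A² + (9 - 1 - A*(1 + A)²)*A) + A = (A² + (8 - A*(1 + A)²)*A) + A = (A² + A*(8 - A*(1 + A)²)) + A = A + A² + A*(8 - A*(1 + A)²))
O(5)*6 = (5*(9 + 5 - 1*5*(1 + 5)²))*6 = (5*(9 + 5 - 1*5*6²))*6 = (5*(9 + 5 - 1*5*36))*6 = (5*(9 + 5 - 180))*6 = (5*(-166))*6 = -830*6 = -4980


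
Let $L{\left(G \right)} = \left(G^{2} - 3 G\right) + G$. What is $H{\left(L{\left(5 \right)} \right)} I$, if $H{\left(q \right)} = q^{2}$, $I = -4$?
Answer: $-900$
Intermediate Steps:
$L{\left(G \right)} = G^{2} - 2 G$
$H{\left(L{\left(5 \right)} \right)} I = \left(5 \left(-2 + 5\right)\right)^{2} \left(-4\right) = \left(5 \cdot 3\right)^{2} \left(-4\right) = 15^{2} \left(-4\right) = 225 \left(-4\right) = -900$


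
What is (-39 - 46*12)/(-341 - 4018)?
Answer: 197/1453 ≈ 0.13558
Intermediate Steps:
(-39 - 46*12)/(-341 - 4018) = (-39 - 552)/(-4359) = -591*(-1/4359) = 197/1453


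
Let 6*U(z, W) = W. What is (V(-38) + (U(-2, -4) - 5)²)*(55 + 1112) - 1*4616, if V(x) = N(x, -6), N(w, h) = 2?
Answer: 105575/3 ≈ 35192.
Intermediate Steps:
V(x) = 2
U(z, W) = W/6
(V(-38) + (U(-2, -4) - 5)²)*(55 + 1112) - 1*4616 = (2 + ((⅙)*(-4) - 5)²)*(55 + 1112) - 1*4616 = (2 + (-⅔ - 5)²)*1167 - 4616 = (2 + (-17/3)²)*1167 - 4616 = (2 + 289/9)*1167 - 4616 = (307/9)*1167 - 4616 = 119423/3 - 4616 = 105575/3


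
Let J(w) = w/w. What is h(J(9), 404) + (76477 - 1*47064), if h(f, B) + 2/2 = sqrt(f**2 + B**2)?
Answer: 29412 + sqrt(163217) ≈ 29816.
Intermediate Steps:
J(w) = 1
h(f, B) = -1 + sqrt(B**2 + f**2) (h(f, B) = -1 + sqrt(f**2 + B**2) = -1 + sqrt(B**2 + f**2))
h(J(9), 404) + (76477 - 1*47064) = (-1 + sqrt(404**2 + 1**2)) + (76477 - 1*47064) = (-1 + sqrt(163216 + 1)) + (76477 - 47064) = (-1 + sqrt(163217)) + 29413 = 29412 + sqrt(163217)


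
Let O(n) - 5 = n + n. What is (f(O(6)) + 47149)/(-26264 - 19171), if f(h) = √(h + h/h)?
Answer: -47149/45435 - √2/15145 ≈ -1.0378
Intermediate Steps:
O(n) = 5 + 2*n (O(n) = 5 + (n + n) = 5 + 2*n)
f(h) = √(1 + h) (f(h) = √(h + 1) = √(1 + h))
(f(O(6)) + 47149)/(-26264 - 19171) = (√(1 + (5 + 2*6)) + 47149)/(-26264 - 19171) = (√(1 + (5 + 12)) + 47149)/(-45435) = (√(1 + 17) + 47149)*(-1/45435) = (√18 + 47149)*(-1/45435) = (3*√2 + 47149)*(-1/45435) = (47149 + 3*√2)*(-1/45435) = -47149/45435 - √2/15145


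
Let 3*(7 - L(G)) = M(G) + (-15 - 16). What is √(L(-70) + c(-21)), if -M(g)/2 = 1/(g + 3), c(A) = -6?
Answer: 2*√114369/201 ≈ 3.3650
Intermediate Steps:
M(g) = -2/(3 + g) (M(g) = -2/(g + 3) = -2/(3 + g))
L(G) = 52/3 + 2/(3*(3 + G)) (L(G) = 7 - (-2/(3 + G) + (-15 - 16))/3 = 7 - (-2/(3 + G) - 31)/3 = 7 - (-31 - 2/(3 + G))/3 = 7 + (31/3 + 2/(3*(3 + G))) = 52/3 + 2/(3*(3 + G)))
√(L(-70) + c(-21)) = √(2*(79 + 26*(-70))/(3*(3 - 70)) - 6) = √((⅔)*(79 - 1820)/(-67) - 6) = √((⅔)*(-1/67)*(-1741) - 6) = √(3482/201 - 6) = √(2276/201) = 2*√114369/201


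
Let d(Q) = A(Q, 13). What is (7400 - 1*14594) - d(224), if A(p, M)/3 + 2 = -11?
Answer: -7155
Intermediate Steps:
A(p, M) = -39 (A(p, M) = -6 + 3*(-11) = -6 - 33 = -39)
d(Q) = -39
(7400 - 1*14594) - d(224) = (7400 - 1*14594) - 1*(-39) = (7400 - 14594) + 39 = -7194 + 39 = -7155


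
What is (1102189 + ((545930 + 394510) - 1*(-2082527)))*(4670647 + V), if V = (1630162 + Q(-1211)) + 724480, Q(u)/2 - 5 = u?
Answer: 28970463193812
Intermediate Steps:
Q(u) = 10 + 2*u
V = 2352230 (V = (1630162 + (10 + 2*(-1211))) + 724480 = (1630162 + (10 - 2422)) + 724480 = (1630162 - 2412) + 724480 = 1627750 + 724480 = 2352230)
(1102189 + ((545930 + 394510) - 1*(-2082527)))*(4670647 + V) = (1102189 + ((545930 + 394510) - 1*(-2082527)))*(4670647 + 2352230) = (1102189 + (940440 + 2082527))*7022877 = (1102189 + 3022967)*7022877 = 4125156*7022877 = 28970463193812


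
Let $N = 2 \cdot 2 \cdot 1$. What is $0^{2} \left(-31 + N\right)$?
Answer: $0$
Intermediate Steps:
$N = 4$ ($N = 4 \cdot 1 = 4$)
$0^{2} \left(-31 + N\right) = 0^{2} \left(-31 + 4\right) = 0 \left(-27\right) = 0$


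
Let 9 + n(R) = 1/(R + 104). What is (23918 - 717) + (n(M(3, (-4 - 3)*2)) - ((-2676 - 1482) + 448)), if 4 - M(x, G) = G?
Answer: 3282045/122 ≈ 26902.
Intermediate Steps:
M(x, G) = 4 - G
n(R) = -9 + 1/(104 + R) (n(R) = -9 + 1/(R + 104) = -9 + 1/(104 + R))
(23918 - 717) + (n(M(3, (-4 - 3)*2)) - ((-2676 - 1482) + 448)) = (23918 - 717) + ((-935 - 9*(4 - (-4 - 3)*2))/(104 + (4 - (-4 - 3)*2)) - ((-2676 - 1482) + 448)) = 23201 + ((-935 - 9*(4 - (-7)*2))/(104 + (4 - (-7)*2)) - (-4158 + 448)) = 23201 + ((-935 - 9*(4 - 1*(-14)))/(104 + (4 - 1*(-14))) - 1*(-3710)) = 23201 + ((-935 - 9*(4 + 14))/(104 + (4 + 14)) + 3710) = 23201 + ((-935 - 9*18)/(104 + 18) + 3710) = 23201 + ((-935 - 162)/122 + 3710) = 23201 + ((1/122)*(-1097) + 3710) = 23201 + (-1097/122 + 3710) = 23201 + 451523/122 = 3282045/122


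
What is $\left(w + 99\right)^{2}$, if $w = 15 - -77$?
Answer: $36481$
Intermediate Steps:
$w = 92$ ($w = 15 + 77 = 92$)
$\left(w + 99\right)^{2} = \left(92 + 99\right)^{2} = 191^{2} = 36481$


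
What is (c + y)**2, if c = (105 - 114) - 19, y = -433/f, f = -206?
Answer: 28462225/42436 ≈ 670.71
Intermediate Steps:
y = 433/206 (y = -433/(-206) = -433*(-1/206) = 433/206 ≈ 2.1019)
c = -28 (c = -9 - 19 = -28)
(c + y)**2 = (-28 + 433/206)**2 = (-5335/206)**2 = 28462225/42436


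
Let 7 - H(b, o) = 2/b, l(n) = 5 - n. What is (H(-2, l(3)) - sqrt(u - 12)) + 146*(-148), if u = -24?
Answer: -21600 - 6*I ≈ -21600.0 - 6.0*I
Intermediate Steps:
H(b, o) = 7 - 2/b
(H(-2, l(3)) - sqrt(u - 12)) + 146*(-148) = ((7 - 2/(-2)) - sqrt(-24 - 12)) + 146*(-148) = ((7 - 2*(-1/2)) - sqrt(-36)) - 21608 = ((7 + 1) - 6*I) - 21608 = (8 - 6*I) - 21608 = -21600 - 6*I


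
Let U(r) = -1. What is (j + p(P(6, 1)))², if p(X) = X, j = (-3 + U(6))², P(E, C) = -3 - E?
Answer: 49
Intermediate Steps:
j = 16 (j = (-3 - 1)² = (-4)² = 16)
(j + p(P(6, 1)))² = (16 + (-3 - 1*6))² = (16 + (-3 - 6))² = (16 - 9)² = 7² = 49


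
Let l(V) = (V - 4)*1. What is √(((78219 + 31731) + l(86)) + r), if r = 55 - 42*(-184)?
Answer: √117815 ≈ 343.24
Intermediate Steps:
l(V) = -4 + V (l(V) = (-4 + V)*1 = -4 + V)
r = 7783 (r = 55 + 7728 = 7783)
√(((78219 + 31731) + l(86)) + r) = √(((78219 + 31731) + (-4 + 86)) + 7783) = √((109950 + 82) + 7783) = √(110032 + 7783) = √117815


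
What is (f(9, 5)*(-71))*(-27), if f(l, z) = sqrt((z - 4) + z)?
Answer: 1917*sqrt(6) ≈ 4695.7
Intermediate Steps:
f(l, z) = sqrt(-4 + 2*z) (f(l, z) = sqrt((-4 + z) + z) = sqrt(-4 + 2*z))
(f(9, 5)*(-71))*(-27) = (sqrt(-4 + 2*5)*(-71))*(-27) = (sqrt(-4 + 10)*(-71))*(-27) = (sqrt(6)*(-71))*(-27) = -71*sqrt(6)*(-27) = 1917*sqrt(6)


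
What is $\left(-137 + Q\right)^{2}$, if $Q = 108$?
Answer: $841$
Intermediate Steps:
$\left(-137 + Q\right)^{2} = \left(-137 + 108\right)^{2} = \left(-29\right)^{2} = 841$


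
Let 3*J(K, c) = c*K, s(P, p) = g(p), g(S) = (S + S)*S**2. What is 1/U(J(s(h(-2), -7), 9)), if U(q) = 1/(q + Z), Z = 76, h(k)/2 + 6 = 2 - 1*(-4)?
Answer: -1982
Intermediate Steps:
h(k) = 0 (h(k) = -12 + 2*(2 - 1*(-4)) = -12 + 2*(2 + 4) = -12 + 2*6 = -12 + 12 = 0)
g(S) = 2*S**3 (g(S) = (2*S)*S**2 = 2*S**3)
s(P, p) = 2*p**3
J(K, c) = K*c/3 (J(K, c) = (c*K)/3 = (K*c)/3 = K*c/3)
U(q) = 1/(76 + q) (U(q) = 1/(q + 76) = 1/(76 + q))
1/U(J(s(h(-2), -7), 9)) = 1/(1/(76 + (1/3)*(2*(-7)**3)*9)) = 1/(1/(76 + (1/3)*(2*(-343))*9)) = 1/(1/(76 + (1/3)*(-686)*9)) = 1/(1/(76 - 2058)) = 1/(1/(-1982)) = 1/(-1/1982) = -1982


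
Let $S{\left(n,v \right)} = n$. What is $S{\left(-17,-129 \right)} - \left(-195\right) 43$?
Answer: $8368$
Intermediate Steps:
$S{\left(-17,-129 \right)} - \left(-195\right) 43 = -17 - \left(-195\right) 43 = -17 - -8385 = -17 + 8385 = 8368$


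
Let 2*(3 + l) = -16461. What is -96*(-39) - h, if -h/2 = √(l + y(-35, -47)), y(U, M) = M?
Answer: 3744 + I*√33122 ≈ 3744.0 + 181.99*I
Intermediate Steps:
l = -16467/2 (l = -3 + (½)*(-16461) = -3 - 16461/2 = -16467/2 ≈ -8233.5)
h = -I*√33122 (h = -2*√(-16467/2 - 47) = -I*√33122 ≈ -181.99*I)
-96*(-39) - h = -96*(-39) - (-1)*I*√33122 = 3744 + I*√33122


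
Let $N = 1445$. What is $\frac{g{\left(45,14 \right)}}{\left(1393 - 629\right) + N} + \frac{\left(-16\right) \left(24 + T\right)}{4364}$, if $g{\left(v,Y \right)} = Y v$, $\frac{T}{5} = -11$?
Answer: $\frac{961246}{2410019} \approx 0.39885$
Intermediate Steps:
$T = -55$ ($T = 5 \left(-11\right) = -55$)
$\frac{g{\left(45,14 \right)}}{\left(1393 - 629\right) + N} + \frac{\left(-16\right) \left(24 + T\right)}{4364} = \frac{14 \cdot 45}{\left(1393 - 629\right) + 1445} + \frac{\left(-16\right) \left(24 - 55\right)}{4364} = \frac{630}{764 + 1445} + \left(-16\right) \left(-31\right) \frac{1}{4364} = \frac{630}{2209} + 496 \cdot \frac{1}{4364} = 630 \cdot \frac{1}{2209} + \frac{124}{1091} = \frac{630}{2209} + \frac{124}{1091} = \frac{961246}{2410019}$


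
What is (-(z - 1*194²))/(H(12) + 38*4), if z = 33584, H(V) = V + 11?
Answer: 4052/175 ≈ 23.154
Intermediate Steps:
H(V) = 11 + V
(-(z - 1*194²))/(H(12) + 38*4) = (-(33584 - 1*194²))/((11 + 12) + 38*4) = (-(33584 - 1*37636))/(23 + 152) = -(33584 - 37636)/175 = -1*(-4052)*(1/175) = 4052*(1/175) = 4052/175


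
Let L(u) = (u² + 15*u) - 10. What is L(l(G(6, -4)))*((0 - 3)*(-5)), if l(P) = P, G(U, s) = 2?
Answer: 360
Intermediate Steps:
L(u) = -10 + u² + 15*u
L(l(G(6, -4)))*((0 - 3)*(-5)) = (-10 + 2² + 15*2)*((0 - 3)*(-5)) = (-10 + 4 + 30)*(-3*(-5)) = 24*15 = 360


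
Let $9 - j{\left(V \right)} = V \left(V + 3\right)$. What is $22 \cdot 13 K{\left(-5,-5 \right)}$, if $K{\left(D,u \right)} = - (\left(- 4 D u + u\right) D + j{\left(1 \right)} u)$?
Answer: $-143000$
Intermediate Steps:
$j{\left(V \right)} = 9 - V \left(3 + V\right)$ ($j{\left(V \right)} = 9 - V \left(V + 3\right) = 9 - V \left(3 + V\right)$)
$K{\left(D,u \right)} = - 5 u - D \left(u - 4 D u\right)$ ($K{\left(D,u \right)} = - (\left(- 4 D u + u\right) D + \left(9 - 1^{2} - 3\right) u) = - (\left(- 4 D u + u\right) D + \left(9 - 1 - 3\right) u) = - (\left(u - 4 D u\right) D + \left(9 - 1 - 3\right) u) = - (D \left(u - 4 D u\right) + 5 u) = - (5 u + D \left(u - 4 D u\right)) = - 5 u - D \left(u - 4 D u\right)$)
$22 \cdot 13 K{\left(-5,-5 \right)} = 22 \cdot 13 \left(- 5 \left(-5 - -5 + 4 \left(-5\right)^{2}\right)\right) = 286 \left(- 5 \left(-5 + 5 + 4 \cdot 25\right)\right) = 286 \left(- 5 \left(-5 + 5 + 100\right)\right) = 286 \left(\left(-5\right) 100\right) = 286 \left(-500\right) = -143000$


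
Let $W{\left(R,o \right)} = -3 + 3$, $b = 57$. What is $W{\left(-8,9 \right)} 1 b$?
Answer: $0$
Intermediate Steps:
$W{\left(R,o \right)} = 0$
$W{\left(-8,9 \right)} 1 b = 0 \cdot 1 \cdot 57 = 0 \cdot 57 = 0$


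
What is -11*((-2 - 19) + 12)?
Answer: 99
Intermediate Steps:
-11*((-2 - 19) + 12) = -11*(-21 + 12) = -11*(-9) = 99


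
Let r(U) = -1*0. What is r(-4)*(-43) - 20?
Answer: -20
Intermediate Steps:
r(U) = 0
r(-4)*(-43) - 20 = 0*(-43) - 20 = 0 - 20 = -20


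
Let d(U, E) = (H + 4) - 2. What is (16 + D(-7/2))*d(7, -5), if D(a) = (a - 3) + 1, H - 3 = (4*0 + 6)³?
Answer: 4641/2 ≈ 2320.5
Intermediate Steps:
H = 219 (H = 3 + (4*0 + 6)³ = 3 + (0 + 6)³ = 3 + 6³ = 3 + 216 = 219)
D(a) = -2 + a (D(a) = (-3 + a) + 1 = -2 + a)
d(U, E) = 221 (d(U, E) = (219 + 4) - 2 = 223 - 2 = 221)
(16 + D(-7/2))*d(7, -5) = (16 + (-2 - 7/2))*221 = (16 - 11/2)*221 = (21/2)*221 = 4641/2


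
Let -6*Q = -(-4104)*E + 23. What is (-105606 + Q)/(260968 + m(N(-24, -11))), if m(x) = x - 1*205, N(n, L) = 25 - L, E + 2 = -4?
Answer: -87005/223542 ≈ -0.38921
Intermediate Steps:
E = -6 (E = -2 - 4 = -6)
m(x) = -205 + x (m(x) = x - 205 = -205 + x)
Q = 24601/6 (Q = -(-(-4104)*(-6) + 23)/6 = -(-216*114 + 23)/6 = -(-24624 + 23)/6 = -⅙*(-24601) = 24601/6 ≈ 4100.2)
(-105606 + Q)/(260968 + m(N(-24, -11))) = (-105606 + 24601/6)/(260968 + (-205 + (25 - 1*(-11)))) = -609035/(6*(260968 + (-205 + (25 + 11)))) = -609035/(6*(260968 + (-205 + 36))) = -609035/(6*(260968 - 169)) = -609035/6/260799 = -609035/6*1/260799 = -87005/223542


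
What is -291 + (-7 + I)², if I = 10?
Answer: -282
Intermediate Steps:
-291 + (-7 + I)² = -291 + (-7 + 10)² = -291 + 3² = -291 + 9 = -282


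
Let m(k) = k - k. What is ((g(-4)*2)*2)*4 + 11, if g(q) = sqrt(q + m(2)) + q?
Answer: -53 + 32*I ≈ -53.0 + 32.0*I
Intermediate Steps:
m(k) = 0
g(q) = q + sqrt(q) (g(q) = sqrt(q + 0) + q = sqrt(q) + q = q + sqrt(q))
((g(-4)*2)*2)*4 + 11 = (((-4 + sqrt(-4))*2)*2)*4 + 11 = (((-4 + 2*I)*2)*2)*4 + 11 = ((-8 + 4*I)*2)*4 + 11 = (-16 + 8*I)*4 + 11 = (-64 + 32*I) + 11 = -53 + 32*I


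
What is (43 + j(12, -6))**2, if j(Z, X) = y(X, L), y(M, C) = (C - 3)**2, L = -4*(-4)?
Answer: 44944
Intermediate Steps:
L = 16
y(M, C) = (-3 + C)**2
j(Z, X) = 169 (j(Z, X) = (-3 + 16)**2 = 13**2 = 169)
(43 + j(12, -6))**2 = (43 + 169)**2 = 212**2 = 44944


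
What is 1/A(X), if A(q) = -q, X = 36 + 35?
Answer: -1/71 ≈ -0.014085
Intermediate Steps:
X = 71
1/A(X) = 1/(-1*71) = 1/(-71) = -1/71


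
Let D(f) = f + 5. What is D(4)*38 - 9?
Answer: 333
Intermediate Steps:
D(f) = 5 + f
D(4)*38 - 9 = (5 + 4)*38 - 9 = 9*38 - 9 = 342 - 9 = 333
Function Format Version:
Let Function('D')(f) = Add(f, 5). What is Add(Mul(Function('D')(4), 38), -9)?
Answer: 333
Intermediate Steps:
Function('D')(f) = Add(5, f)
Add(Mul(Function('D')(4), 38), -9) = Add(Mul(Add(5, 4), 38), -9) = Add(Mul(9, 38), -9) = Add(342, -9) = 333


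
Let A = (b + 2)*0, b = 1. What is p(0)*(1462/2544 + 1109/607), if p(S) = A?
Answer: 0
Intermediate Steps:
A = 0 (A = (1 + 2)*0 = 3*0 = 0)
p(S) = 0
p(0)*(1462/2544 + 1109/607) = 0*(1462/2544 + 1109/607) = 0*(1462*(1/2544) + 1109*(1/607)) = 0*(731/1272 + 1109/607) = 0*(1854365/772104) = 0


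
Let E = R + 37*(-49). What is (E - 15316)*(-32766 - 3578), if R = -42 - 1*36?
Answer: 625371208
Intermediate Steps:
R = -78 (R = -42 - 36 = -78)
E = -1891 (E = -78 + 37*(-49) = -78 - 1813 = -1891)
(E - 15316)*(-32766 - 3578) = (-1891 - 15316)*(-32766 - 3578) = -17207*(-36344) = 625371208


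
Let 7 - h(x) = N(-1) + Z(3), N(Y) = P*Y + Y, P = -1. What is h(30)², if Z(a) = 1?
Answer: 36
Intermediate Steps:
N(Y) = 0 (N(Y) = -Y + Y = 0)
h(x) = 6 (h(x) = 7 - (0 + 1) = 7 - 1*1 = 7 - 1 = 6)
h(30)² = 6² = 36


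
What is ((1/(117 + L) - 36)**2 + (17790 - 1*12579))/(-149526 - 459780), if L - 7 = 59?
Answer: -108949874/10202524317 ≈ -0.010679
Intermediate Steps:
L = 66 (L = 7 + 59 = 66)
((1/(117 + L) - 36)**2 + (17790 - 1*12579))/(-149526 - 459780) = ((1/(117 + 66) - 36)**2 + (17790 - 1*12579))/(-149526 - 459780) = ((1/183 - 36)**2 + (17790 - 12579))/(-609306) = ((1/183 - 36)**2 + 5211)*(-1/609306) = ((-6587/183)**2 + 5211)*(-1/609306) = (43388569/33489 + 5211)*(-1/609306) = (217899748/33489)*(-1/609306) = -108949874/10202524317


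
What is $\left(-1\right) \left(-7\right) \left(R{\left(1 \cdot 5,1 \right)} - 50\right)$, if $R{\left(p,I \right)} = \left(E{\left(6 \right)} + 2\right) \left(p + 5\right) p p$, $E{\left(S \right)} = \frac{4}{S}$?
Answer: $\frac{12950}{3} \approx 4316.7$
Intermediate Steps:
$R{\left(p,I \right)} = p^{2} \left(\frac{40}{3} + \frac{8 p}{3}\right)$ ($R{\left(p,I \right)} = \left(\frac{4}{6} + 2\right) \left(p + 5\right) p p = \left(4 \cdot \frac{1}{6} + 2\right) \left(5 + p\right) p p = \left(\frac{2}{3} + 2\right) \left(5 + p\right) p p = \frac{8 \left(5 + p\right)}{3} p p = \left(\frac{40}{3} + \frac{8 p}{3}\right) p p = p \left(\frac{40}{3} + \frac{8 p}{3}\right) p = p^{2} \left(\frac{40}{3} + \frac{8 p}{3}\right)$)
$\left(-1\right) \left(-7\right) \left(R{\left(1 \cdot 5,1 \right)} - 50\right) = \left(-1\right) \left(-7\right) \left(\frac{8 \left(1 \cdot 5\right)^{2} \left(5 + 1 \cdot 5\right)}{3} - 50\right) = 7 \left(\frac{8 \cdot 5^{2} \left(5 + 5\right)}{3} - 50\right) = 7 \left(\frac{8}{3} \cdot 25 \cdot 10 - 50\right) = 7 \left(\frac{2000}{3} - 50\right) = 7 \cdot \frac{1850}{3} = \frac{12950}{3}$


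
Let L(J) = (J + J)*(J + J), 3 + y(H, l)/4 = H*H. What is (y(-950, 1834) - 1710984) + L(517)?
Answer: 2968160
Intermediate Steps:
y(H, l) = -12 + 4*H² (y(H, l) = -12 + 4*(H*H) = -12 + 4*H²)
L(J) = 4*J² (L(J) = (2*J)*(2*J) = 4*J²)
(y(-950, 1834) - 1710984) + L(517) = ((-12 + 4*(-950)²) - 1710984) + 4*517² = ((-12 + 4*902500) - 1710984) + 4*267289 = ((-12 + 3610000) - 1710984) + 1069156 = (3609988 - 1710984) + 1069156 = 1899004 + 1069156 = 2968160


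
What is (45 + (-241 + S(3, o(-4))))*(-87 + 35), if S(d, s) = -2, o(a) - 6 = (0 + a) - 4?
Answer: 10296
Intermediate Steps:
o(a) = 2 + a (o(a) = 6 + ((0 + a) - 4) = 6 + (a - 4) = 6 + (-4 + a) = 2 + a)
(45 + (-241 + S(3, o(-4))))*(-87 + 35) = (45 + (-241 - 2))*(-87 + 35) = (45 - 243)*(-52) = -198*(-52) = 10296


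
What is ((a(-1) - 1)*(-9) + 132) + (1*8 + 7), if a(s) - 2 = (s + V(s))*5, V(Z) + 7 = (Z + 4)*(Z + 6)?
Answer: -177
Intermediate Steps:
V(Z) = -7 + (4 + Z)*(6 + Z) (V(Z) = -7 + (Z + 4)*(Z + 6) = -7 + (4 + Z)*(6 + Z))
a(s) = 87 + 5*s**2 + 55*s (a(s) = 2 + (s + (17 + s**2 + 10*s))*5 = 2 + (17 + s**2 + 11*s)*5 = 2 + (85 + 5*s**2 + 55*s) = 87 + 5*s**2 + 55*s)
((a(-1) - 1)*(-9) + 132) + (1*8 + 7) = (((87 + 5*(-1)**2 + 55*(-1)) - 1)*(-9) + 132) + (1*8 + 7) = (((87 + 5*1 - 55) - 1)*(-9) + 132) + (8 + 7) = (((87 + 5 - 55) - 1)*(-9) + 132) + 15 = ((37 - 1)*(-9) + 132) + 15 = (36*(-9) + 132) + 15 = (-324 + 132) + 15 = -192 + 15 = -177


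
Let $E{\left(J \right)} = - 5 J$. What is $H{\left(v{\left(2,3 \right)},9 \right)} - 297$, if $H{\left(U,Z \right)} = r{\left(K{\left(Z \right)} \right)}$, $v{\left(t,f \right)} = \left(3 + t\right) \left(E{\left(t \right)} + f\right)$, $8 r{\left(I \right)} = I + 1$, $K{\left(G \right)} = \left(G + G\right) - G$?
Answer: $- \frac{1183}{4} \approx -295.75$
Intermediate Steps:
$K{\left(G \right)} = G$ ($K{\left(G \right)} = 2 G - G = G$)
$r{\left(I \right)} = \frac{1}{8} + \frac{I}{8}$ ($r{\left(I \right)} = \frac{I + 1}{8} = \frac{1 + I}{8} = \frac{1}{8} + \frac{I}{8}$)
$v{\left(t,f \right)} = \left(3 + t\right) \left(f - 5 t\right)$ ($v{\left(t,f \right)} = \left(3 + t\right) \left(- 5 t + f\right) = \left(3 + t\right) \left(f - 5 t\right)$)
$H{\left(U,Z \right)} = \frac{1}{8} + \frac{Z}{8}$
$H{\left(v{\left(2,3 \right)},9 \right)} - 297 = \left(\frac{1}{8} + \frac{1}{8} \cdot 9\right) - 297 = \left(\frac{1}{8} + \frac{9}{8}\right) - 297 = \frac{5}{4} - 297 = - \frac{1183}{4}$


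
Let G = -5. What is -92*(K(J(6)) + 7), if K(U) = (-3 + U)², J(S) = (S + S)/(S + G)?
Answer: -8096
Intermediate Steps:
J(S) = 2*S/(-5 + S) (J(S) = (S + S)/(S - 5) = (2*S)/(-5 + S) = 2*S/(-5 + S))
-92*(K(J(6)) + 7) = -92*((-3 + 2*6/(-5 + 6))² + 7) = -92*((-3 + 2*6/1)² + 7) = -92*((-3 + 2*6*1)² + 7) = -92*((-3 + 12)² + 7) = -92*(9² + 7) = -92*(81 + 7) = -92*88 = -8096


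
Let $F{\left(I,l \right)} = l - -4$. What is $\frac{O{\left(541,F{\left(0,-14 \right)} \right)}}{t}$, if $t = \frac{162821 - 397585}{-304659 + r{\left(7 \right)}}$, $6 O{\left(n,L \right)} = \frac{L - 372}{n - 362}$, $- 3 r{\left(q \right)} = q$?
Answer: $- \frac{43642736}{94551201} \approx -0.46158$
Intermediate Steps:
$r{\left(q \right)} = - \frac{q}{3}$
$F{\left(I,l \right)} = 4 + l$ ($F{\left(I,l \right)} = l + 4 = 4 + l$)
$O{\left(n,L \right)} = \frac{-372 + L}{6 \left(-362 + n\right)}$ ($O{\left(n,L \right)} = \frac{\left(L - 372\right) \frac{1}{n - 362}}{6} = \frac{\left(-372 + L\right) \frac{1}{-362 + n}}{6} = \frac{\frac{1}{-362 + n} \left(-372 + L\right)}{6} = \frac{-372 + L}{6 \left(-362 + n\right)}$)
$t = \frac{176073}{228496}$ ($t = \frac{162821 - 397585}{-304659 - \frac{7}{3}} = - \frac{234764}{-304659 - \frac{7}{3}} = - \frac{234764}{- \frac{913984}{3}} = \left(-234764\right) \left(- \frac{3}{913984}\right) = \frac{176073}{228496} \approx 0.77057$)
$\frac{O{\left(541,F{\left(0,-14 \right)} \right)}}{t} = \frac{\frac{1}{6} \frac{1}{-362 + 541} \left(-372 + \left(4 - 14\right)\right)}{\frac{176073}{228496}} = \frac{-372 - 10}{6 \cdot 179} \cdot \frac{228496}{176073} = \frac{1}{6} \cdot \frac{1}{179} \left(-382\right) \frac{228496}{176073} = \left(- \frac{191}{537}\right) \frac{228496}{176073} = - \frac{43642736}{94551201}$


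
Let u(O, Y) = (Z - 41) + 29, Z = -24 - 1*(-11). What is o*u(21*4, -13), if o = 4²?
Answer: -400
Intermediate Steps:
Z = -13 (Z = -24 + 11 = -13)
o = 16
u(O, Y) = -25 (u(O, Y) = (-13 - 41) + 29 = -54 + 29 = -25)
o*u(21*4, -13) = 16*(-25) = -400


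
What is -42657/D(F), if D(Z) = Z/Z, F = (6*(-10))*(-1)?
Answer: -42657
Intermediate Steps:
F = 60 (F = -60*(-1) = 60)
D(Z) = 1
-42657/D(F) = -42657/1 = -42657*1 = -42657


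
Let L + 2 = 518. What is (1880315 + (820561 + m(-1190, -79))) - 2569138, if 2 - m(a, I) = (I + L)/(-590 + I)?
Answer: 88134497/669 ≈ 1.3174e+5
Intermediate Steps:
L = 516 (L = -2 + 518 = 516)
m(a, I) = 2 - (516 + I)/(-590 + I) (m(a, I) = 2 - (I + 516)/(-590 + I) = 2 - (516 + I)/(-590 + I))
(1880315 + (820561 + m(-1190, -79))) - 2569138 = (1880315 + (820561 + (-1696 - 79)/(-590 - 79))) - 2569138 = (1880315 + (820561 - 1775/(-669))) - 2569138 = (1880315 + (820561 - 1/669*(-1775))) - 2569138 = (1880315 + (820561 + 1775/669)) - 2569138 = (1880315 + 548957084/669) - 2569138 = 1806887819/669 - 2569138 = 88134497/669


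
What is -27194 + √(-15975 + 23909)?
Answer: -27194 + √7934 ≈ -27105.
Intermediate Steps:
-27194 + √(-15975 + 23909) = -27194 + √7934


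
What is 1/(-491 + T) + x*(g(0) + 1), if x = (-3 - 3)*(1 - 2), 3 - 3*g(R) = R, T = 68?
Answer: 5075/423 ≈ 11.998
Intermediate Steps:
g(R) = 1 - R/3
x = 6 (x = -6*(-1) = 6)
1/(-491 + T) + x*(g(0) + 1) = 1/(-491 + 68) + 6*((1 - ⅓*0) + 1) = 1/(-423) + 6*((1 + 0) + 1) = -1/423 + 6*(1 + 1) = -1/423 + 6*2 = -1/423 + 12 = 5075/423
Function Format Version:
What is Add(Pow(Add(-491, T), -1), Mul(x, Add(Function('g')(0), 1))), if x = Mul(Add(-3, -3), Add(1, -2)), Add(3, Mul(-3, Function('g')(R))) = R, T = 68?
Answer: Rational(5075, 423) ≈ 11.998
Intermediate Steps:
Function('g')(R) = Add(1, Mul(Rational(-1, 3), R))
x = 6 (x = Mul(-6, -1) = 6)
Add(Pow(Add(-491, T), -1), Mul(x, Add(Function('g')(0), 1))) = Add(Pow(Add(-491, 68), -1), Mul(6, Add(Add(1, Mul(Rational(-1, 3), 0)), 1))) = Add(Pow(-423, -1), Mul(6, Add(Add(1, 0), 1))) = Add(Rational(-1, 423), Mul(6, Add(1, 1))) = Add(Rational(-1, 423), Mul(6, 2)) = Add(Rational(-1, 423), 12) = Rational(5075, 423)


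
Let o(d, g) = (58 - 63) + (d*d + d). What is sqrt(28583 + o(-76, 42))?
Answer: sqrt(34278) ≈ 185.14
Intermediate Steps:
o(d, g) = -5 + d + d**2 (o(d, g) = -5 + (d**2 + d) = -5 + (d + d**2) = -5 + d + d**2)
sqrt(28583 + o(-76, 42)) = sqrt(28583 + (-5 - 76 + (-76)**2)) = sqrt(28583 + (-5 - 76 + 5776)) = sqrt(28583 + 5695) = sqrt(34278)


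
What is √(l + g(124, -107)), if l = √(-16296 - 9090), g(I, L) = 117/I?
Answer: √(3627 + 3844*I*√25386)/62 ≈ 8.952 + 8.8991*I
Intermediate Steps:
l = I*√25386 (l = √(-25386) = I*√25386 ≈ 159.33*I)
√(l + g(124, -107)) = √(I*√25386 + 117/124) = √(117/124 + I*√25386)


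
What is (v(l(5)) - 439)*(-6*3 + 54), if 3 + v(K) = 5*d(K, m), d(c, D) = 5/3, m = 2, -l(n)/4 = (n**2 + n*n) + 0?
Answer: -15612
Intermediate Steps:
l(n) = -8*n**2 (l(n) = -4*((n**2 + n*n) + 0) = -4*((n**2 + n**2) + 0) = -4*(2*n**2 + 0) = -8*n**2)
d(c, D) = 5/3 (d(c, D) = 5*(1/3) = 5/3)
v(K) = 16/3 (v(K) = -3 + 5*(5/3) = -3 + 25/3 = 16/3)
(v(l(5)) - 439)*(-6*3 + 54) = (16/3 - 439)*(-6*3 + 54) = -1301*(-18 + 54)/3 = -1301/3*36 = -15612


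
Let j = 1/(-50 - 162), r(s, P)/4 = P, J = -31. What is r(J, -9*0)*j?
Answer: 0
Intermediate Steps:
r(s, P) = 4*P
j = -1/212 (j = 1/(-212) = -1/212 ≈ -0.0047170)
r(J, -9*0)*j = (4*(-9*0))*(-1/212) = (4*(-3*0))*(-1/212) = (4*0)*(-1/212) = 0*(-1/212) = 0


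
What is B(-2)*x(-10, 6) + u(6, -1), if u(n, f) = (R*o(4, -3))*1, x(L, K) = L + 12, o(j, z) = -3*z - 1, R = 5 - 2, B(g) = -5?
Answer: 14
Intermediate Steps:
R = 3
o(j, z) = -1 - 3*z
x(L, K) = 12 + L
u(n, f) = 24 (u(n, f) = (3*(-1 - 3*(-3)))*1 = (3*(-1 + 9))*1 = (3*8)*1 = 24*1 = 24)
B(-2)*x(-10, 6) + u(6, -1) = -5*(12 - 10) + 24 = -5*2 + 24 = -10 + 24 = 14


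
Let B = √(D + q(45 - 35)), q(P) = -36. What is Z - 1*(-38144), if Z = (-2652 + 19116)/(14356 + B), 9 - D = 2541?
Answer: 140385927160/3680309 - 588*I*√642/3680309 ≈ 38145.0 - 0.0040482*I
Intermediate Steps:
D = -2532 (D = 9 - 1*2541 = 9 - 2541 = -2532)
B = 2*I*√642 (B = √(-2532 - 36) = √(-2568) = 2*I*√642 ≈ 50.675*I)
Z = 16464/(14356 + 2*I*√642) (Z = (-2652 + 19116)/(14356 + 2*I*√642) = 16464/(14356 + 2*I*√642) ≈ 1.1468 - 0.0040482*I)
Z - 1*(-38144) = (4220664/3680309 - 588*I*√642/3680309) - 1*(-38144) = (4220664/3680309 - 588*I*√642/3680309) + 38144 = 140385927160/3680309 - 588*I*√642/3680309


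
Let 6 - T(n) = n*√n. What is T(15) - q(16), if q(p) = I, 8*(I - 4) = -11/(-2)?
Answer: 21/16 - 15*√15 ≈ -56.782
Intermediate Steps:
T(n) = 6 - n^(3/2) (T(n) = 6 - n*√n = 6 - n^(3/2))
I = 75/16 (I = 4 + (-11/(-2))/8 = 4 + (-11*(-½))/8 = 4 + (⅛)*(11/2) = 4 + 11/16 = 75/16 ≈ 4.6875)
q(p) = 75/16
T(15) - q(16) = (6 - 15^(3/2)) - 1*75/16 = (6 - 15*√15) - 75/16 = 21/16 - 15*√15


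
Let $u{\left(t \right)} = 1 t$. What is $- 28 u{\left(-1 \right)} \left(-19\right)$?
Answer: $-532$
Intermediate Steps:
$u{\left(t \right)} = t$
$- 28 u{\left(-1 \right)} \left(-19\right) = \left(-28\right) \left(-1\right) \left(-19\right) = 28 \left(-19\right) = -532$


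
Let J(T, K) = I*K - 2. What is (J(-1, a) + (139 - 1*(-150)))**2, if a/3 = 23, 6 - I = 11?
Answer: 3364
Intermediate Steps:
I = -5 (I = 6 - 1*11 = 6 - 11 = -5)
a = 69 (a = 3*23 = 69)
J(T, K) = -2 - 5*K (J(T, K) = -5*K - 2 = -2 - 5*K)
(J(-1, a) + (139 - 1*(-150)))**2 = ((-2 - 5*69) + (139 - 1*(-150)))**2 = ((-2 - 345) + (139 + 150))**2 = (-347 + 289)**2 = (-58)**2 = 3364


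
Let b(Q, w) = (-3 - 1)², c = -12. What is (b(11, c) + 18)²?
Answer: 1156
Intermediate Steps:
b(Q, w) = 16 (b(Q, w) = (-4)² = 16)
(b(11, c) + 18)² = (16 + 18)² = 34² = 1156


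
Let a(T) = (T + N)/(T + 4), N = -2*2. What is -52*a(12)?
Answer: -26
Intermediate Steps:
N = -4
a(T) = (-4 + T)/(4 + T) (a(T) = (T - 4)/(T + 4) = (-4 + T)/(4 + T))
-52*a(12) = -52*(-4 + 12)/(4 + 12) = -52*8/16 = -13*8/4 = -52*½ = -26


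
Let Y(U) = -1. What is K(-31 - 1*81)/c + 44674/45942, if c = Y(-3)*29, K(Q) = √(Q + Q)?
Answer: 22337/22971 - 4*I*√14/29 ≈ 0.9724 - 0.51609*I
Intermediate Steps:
K(Q) = √2*√Q (K(Q) = √(2*Q) = √2*√Q)
c = -29 (c = -1*29 = -29)
K(-31 - 1*81)/c + 44674/45942 = (√2*√(-31 - 1*81))/(-29) + 44674/45942 = (√2*√(-31 - 81))*(-1/29) + 44674*(1/45942) = (√2*√(-112))*(-1/29) + 22337/22971 = (√2*(4*I*√7))*(-1/29) + 22337/22971 = (4*I*√14)*(-1/29) + 22337/22971 = -4*I*√14/29 + 22337/22971 = 22337/22971 - 4*I*√14/29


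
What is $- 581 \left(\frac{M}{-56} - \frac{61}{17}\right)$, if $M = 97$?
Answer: $\frac{420395}{136} \approx 3091.1$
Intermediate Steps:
$- 581 \left(\frac{M}{-56} - \frac{61}{17}\right) = - 581 \left(\frac{97}{-56} - \frac{61}{17}\right) = - 581 \left(97 \left(- \frac{1}{56}\right) - \frac{61}{17}\right) = - 581 \left(- \frac{97}{56} - \frac{61}{17}\right) = \left(-581\right) \left(- \frac{5065}{952}\right) = \frac{420395}{136}$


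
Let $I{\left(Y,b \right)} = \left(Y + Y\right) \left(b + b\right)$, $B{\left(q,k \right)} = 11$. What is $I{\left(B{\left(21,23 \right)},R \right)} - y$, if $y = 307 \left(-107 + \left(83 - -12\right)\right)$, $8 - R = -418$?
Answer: $22428$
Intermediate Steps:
$R = 426$ ($R = 8 - -418 = 8 + 418 = 426$)
$y = -3684$ ($y = 307 \left(-107 + \left(83 + 12\right)\right) = 307 \left(-107 + 95\right) = 307 \left(-12\right) = -3684$)
$I{\left(Y,b \right)} = 4 Y b$ ($I{\left(Y,b \right)} = 2 Y 2 b = 4 Y b$)
$I{\left(B{\left(21,23 \right)},R \right)} - y = 4 \cdot 11 \cdot 426 - -3684 = 18744 + 3684 = 22428$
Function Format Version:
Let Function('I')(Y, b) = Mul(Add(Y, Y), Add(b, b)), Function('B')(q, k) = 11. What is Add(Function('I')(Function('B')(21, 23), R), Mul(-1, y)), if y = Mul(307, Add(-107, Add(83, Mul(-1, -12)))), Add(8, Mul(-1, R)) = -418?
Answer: 22428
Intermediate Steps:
R = 426 (R = Add(8, Mul(-1, -418)) = Add(8, 418) = 426)
y = -3684 (y = Mul(307, Add(-107, Add(83, 12))) = Mul(307, Add(-107, 95)) = Mul(307, -12) = -3684)
Function('I')(Y, b) = Mul(4, Y, b) (Function('I')(Y, b) = Mul(Mul(2, Y), Mul(2, b)) = Mul(4, Y, b))
Add(Function('I')(Function('B')(21, 23), R), Mul(-1, y)) = Add(Mul(4, 11, 426), Mul(-1, -3684)) = Add(18744, 3684) = 22428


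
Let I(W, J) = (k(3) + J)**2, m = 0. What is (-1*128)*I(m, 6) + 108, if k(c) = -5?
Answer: -20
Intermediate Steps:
I(W, J) = (-5 + J)**2
(-1*128)*I(m, 6) + 108 = (-1*128)*(-5 + 6)**2 + 108 = -128*1**2 + 108 = -128*1 + 108 = -128 + 108 = -20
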